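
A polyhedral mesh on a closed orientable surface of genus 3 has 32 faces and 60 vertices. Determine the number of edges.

96

For a closed orientable surface of genus 3, χ = 2 − 2·3 = -4.
E = V + F − (-4) = 60 + 32 − (-4) = 96.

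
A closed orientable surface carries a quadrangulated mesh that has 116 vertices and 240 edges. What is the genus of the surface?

Every face is a square and each edge borders two faces, so 4F = 2·240, giving F = 120.
χ = V − E + F = 116 − 240 + 120 = -4.
For a closed orientable surface χ = 2 − 2g, so g = (2 − (-4))/2 = 3.

3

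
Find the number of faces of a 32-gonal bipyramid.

64

A bipyramid over an n-gon has 2n triangular faces and n + 2 vertices: V = 32 + 2 = 34, E = 3·32 = 96, F = 2·32 = 64.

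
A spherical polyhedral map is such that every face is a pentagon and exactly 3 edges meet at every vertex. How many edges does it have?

30

Each face has 5 edges and each edge borders two faces, so 2E = 5F.
Each vertex has degree 3, so 3V = 2E and hence V = 5F/3.
Euler: V − E + F = 2 ⇒ (5F/3) − (5F/2) + F = 2.
Multiply by 6: (10 − 15 + 6)F = 12, i.e. 1F = 12.
So F = 12, E = 5·12/2 = 30, V = 5·12/3 = 20.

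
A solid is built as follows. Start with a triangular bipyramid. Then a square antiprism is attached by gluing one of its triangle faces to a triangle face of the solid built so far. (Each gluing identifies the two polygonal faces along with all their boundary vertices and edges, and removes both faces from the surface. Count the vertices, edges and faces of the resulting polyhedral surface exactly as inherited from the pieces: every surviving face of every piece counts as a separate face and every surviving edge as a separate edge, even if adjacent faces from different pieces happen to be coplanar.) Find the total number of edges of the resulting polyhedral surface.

A triangular bipyramid: V=5, E=9, F=6.
Attach a square antiprism (V=8, E=16, F=10) along a 3-gon: merge 3 vertices and 3 edges, delete both glued faces → V=10, E=22, F=14.
Check: V − E + F = 10 − 22 + 14 = 2.

22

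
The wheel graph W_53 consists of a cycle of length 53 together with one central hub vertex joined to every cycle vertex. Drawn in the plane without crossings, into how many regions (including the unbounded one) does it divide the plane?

54

W_53 has V = 53 + 1 = 54 vertices and E = 2·53 = 106 edges.
By Euler's formula F = 2 − V + E = 2 − 54 + 106 = 54.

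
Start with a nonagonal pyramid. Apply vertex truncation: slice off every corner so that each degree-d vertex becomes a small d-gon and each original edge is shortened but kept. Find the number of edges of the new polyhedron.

The base solid has V = 10, E = 18, F = 10.
Truncation replaces each original edge-end by a new vertex, so V′ = 2E = 36.
Each original edge survives, and each old vertex of degree d contributes d new edges; summing degrees gives Σd = 2E, so E′ = E + 2E = 3E = 54.
Each original face survives and each original vertex becomes one new face: F′ = F + V = 20.

54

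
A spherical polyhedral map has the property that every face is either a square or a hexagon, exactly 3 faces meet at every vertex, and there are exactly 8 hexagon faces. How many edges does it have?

36

Let x be the number of squares; then F = 8 + x.
Edge–face incidences: 2E = 6·8 + 4·x = 48 + 4x.
Every vertex has degree 3, so 3V = 2E.
Euler: V − E + F = 2 ⇒ (2E)/3 − E + (8 + x) = 2.
Multiply by 6: 2·(2E) − 3·(2E) + 6·(8 + x) = 12, i.e. 48 + 6x − (48 + 4x) = 12.
Collecting terms: 2x = 12, so x = 6.
Then 2E = 48 + 4·6 = 72, so E = 36, V = 2E/3 = 24, F = 8 + 6 = 14.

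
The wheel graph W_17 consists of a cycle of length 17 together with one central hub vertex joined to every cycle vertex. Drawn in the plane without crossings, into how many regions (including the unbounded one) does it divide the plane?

18

W_17 has V = 17 + 1 = 18 vertices and E = 2·17 = 34 edges.
By Euler's formula F = 2 − V + E = 2 − 18 + 34 = 18.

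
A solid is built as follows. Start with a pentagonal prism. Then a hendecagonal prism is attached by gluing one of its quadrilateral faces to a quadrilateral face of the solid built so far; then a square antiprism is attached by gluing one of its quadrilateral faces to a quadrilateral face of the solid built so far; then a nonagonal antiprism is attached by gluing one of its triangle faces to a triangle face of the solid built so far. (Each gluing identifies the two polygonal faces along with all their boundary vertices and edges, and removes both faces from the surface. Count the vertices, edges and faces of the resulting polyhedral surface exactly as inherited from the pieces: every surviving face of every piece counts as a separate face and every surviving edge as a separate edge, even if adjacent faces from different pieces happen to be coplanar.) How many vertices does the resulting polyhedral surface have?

47

A pentagonal prism: V=10, E=15, F=7.
Attach a hendecagonal prism (V=22, E=33, F=13) along a 4-gon: merge 4 vertices and 4 edges, delete both glued faces → V=28, E=44, F=18.
Attach a square antiprism (V=8, E=16, F=10) along a 4-gon: merge 4 vertices and 4 edges, delete both glued faces → V=32, E=56, F=26.
Attach a nonagonal antiprism (V=18, E=36, F=20) along a 3-gon: merge 3 vertices and 3 edges, delete both glued faces → V=47, E=89, F=44.
Check: V − E + F = 47 − 89 + 44 = 2.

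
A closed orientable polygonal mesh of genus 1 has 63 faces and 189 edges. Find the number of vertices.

For a closed orientable surface of genus 1, χ = 2 − 2·1 = 0.
V = 0 + E − F = 0 + 189 − 63 = 126.

126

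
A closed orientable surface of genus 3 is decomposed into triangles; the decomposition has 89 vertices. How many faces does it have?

χ = 2 − 2·3 = -4, and every face is a triangle so 3F = 2E.
V − E + F = -4 with E = 3F/2 gives 89 − (3/2 − 1)·F = -4, so F = 186 and E = 279.

186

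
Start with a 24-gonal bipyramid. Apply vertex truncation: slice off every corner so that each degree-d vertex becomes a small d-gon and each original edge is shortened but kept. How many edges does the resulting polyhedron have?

The base solid has V = 26, E = 72, F = 48.
Truncation replaces each original edge-end by a new vertex, so V′ = 2E = 144.
Each original edge survives, and each old vertex of degree d contributes d new edges; summing degrees gives Σd = 2E, so E′ = E + 2E = 3E = 216.
Each original face survives and each original vertex becomes one new face: F′ = F + V = 74.

216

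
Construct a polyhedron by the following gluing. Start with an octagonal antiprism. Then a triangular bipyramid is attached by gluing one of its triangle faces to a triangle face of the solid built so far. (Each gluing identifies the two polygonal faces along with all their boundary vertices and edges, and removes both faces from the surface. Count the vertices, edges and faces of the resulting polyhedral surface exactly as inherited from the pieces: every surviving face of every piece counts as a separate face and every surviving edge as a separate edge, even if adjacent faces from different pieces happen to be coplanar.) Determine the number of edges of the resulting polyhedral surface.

38

An octagonal antiprism: V=16, E=32, F=18.
Attach a triangular bipyramid (V=5, E=9, F=6) along a 3-gon: merge 3 vertices and 3 edges, delete both glued faces → V=18, E=38, F=22.
Check: V − E + F = 18 − 38 + 22 = 2.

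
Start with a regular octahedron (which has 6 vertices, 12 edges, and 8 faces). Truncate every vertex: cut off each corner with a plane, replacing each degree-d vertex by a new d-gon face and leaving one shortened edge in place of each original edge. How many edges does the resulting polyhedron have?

36

Truncation replaces each original edge-end by a new vertex, so V′ = 2E = 24.
Each original edge survives, and each old vertex of degree d contributes d new edges; summing degrees gives Σd = 2E, so E′ = E + 2E = 3E = 36.
Each original face survives and each original vertex becomes one new face: F′ = F + V = 14.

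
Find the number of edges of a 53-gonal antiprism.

An antiprism on an n-gon has two n-gon caps and 2n triangles: V = 2·53 = 106, E = 4·53 = 212, F = 2·53 + 2 = 108.
Check: V − E + F = 106 − 212 + 108 = 2.

212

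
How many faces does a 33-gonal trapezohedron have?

66

The n-trapezohedron (dual of the n-antiprism) has V = 2·33 + 2 = 68, E = 4·33 = 132, F = 2·33 = 66.
Check: V − E + F = 68 − 132 + 66 = 2.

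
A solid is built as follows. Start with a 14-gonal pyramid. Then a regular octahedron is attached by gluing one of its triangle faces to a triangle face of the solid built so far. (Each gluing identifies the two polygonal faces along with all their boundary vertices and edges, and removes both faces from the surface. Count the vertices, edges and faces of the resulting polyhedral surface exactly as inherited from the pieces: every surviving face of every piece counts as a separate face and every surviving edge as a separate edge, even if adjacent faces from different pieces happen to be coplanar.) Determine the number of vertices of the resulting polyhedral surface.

A 14-gonal pyramid: V=15, E=28, F=15.
Attach a regular octahedron (V=6, E=12, F=8) along a 3-gon: merge 3 vertices and 3 edges, delete both glued faces → V=18, E=37, F=21.
Check: V − E + F = 18 − 37 + 21 = 2.

18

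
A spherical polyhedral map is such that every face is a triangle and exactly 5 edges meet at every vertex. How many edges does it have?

Each face has 3 edges and each edge borders two faces, so 2E = 3F.
Each vertex has degree 5, so 5V = 2E and hence V = 3F/5.
Euler: V − E + F = 2 ⇒ (3F/5) − (3F/2) + F = 2.
Multiply by 10: (6 − 15 + 10)F = 20, i.e. 1F = 20.
So F = 20, E = 3·20/2 = 30, V = 3·20/5 = 12.

30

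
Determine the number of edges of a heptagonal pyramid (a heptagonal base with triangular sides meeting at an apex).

14

A pyramid on an n-gon base has one n-gon and n triangles: V = 7 + 1 = 8, E = 2·7 = 14, F = 7 + 1 = 8.
Check: V − E + F = 8 − 14 + 8 = 2.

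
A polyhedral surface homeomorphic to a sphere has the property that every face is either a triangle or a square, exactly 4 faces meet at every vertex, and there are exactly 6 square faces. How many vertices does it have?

12

Let x be the number of triangles; then F = 6 + x.
Edge–face incidences: 2E = 4·6 + 3·x = 24 + 3x.
Every vertex has degree 4, so 4V = 2E.
Euler: V − E + F = 2 ⇒ (2E)/4 − E + (6 + x) = 2.
Multiply by 8: 2·(2E) − 4·(2E) + 8·(6 + x) = 16, i.e. 48 + 8x − 2·(24 + 3x) = 16.
Collecting terms: 2x = 16, so x = 8.
Then 2E = 24 + 3·8 = 48, so E = 24, V = 2E/4 = 12, F = 6 + 8 = 14.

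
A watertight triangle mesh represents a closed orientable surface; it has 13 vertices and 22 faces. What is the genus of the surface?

0

Every face is a triangle, so 2E = 3·22 = 66, giving E = 33.
χ = V − E + F = 13 − 33 + 22 = 2.
For a closed orientable surface χ = 2 − 2g, so g = (2 − (2))/2 = 0.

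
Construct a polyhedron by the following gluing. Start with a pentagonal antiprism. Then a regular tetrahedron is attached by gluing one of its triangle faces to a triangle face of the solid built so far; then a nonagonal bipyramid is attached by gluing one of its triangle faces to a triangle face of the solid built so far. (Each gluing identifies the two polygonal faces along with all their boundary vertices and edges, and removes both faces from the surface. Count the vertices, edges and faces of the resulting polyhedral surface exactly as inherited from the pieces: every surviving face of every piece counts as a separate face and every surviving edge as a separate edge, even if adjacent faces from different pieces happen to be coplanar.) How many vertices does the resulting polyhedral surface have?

19

A pentagonal antiprism: V=10, E=20, F=12.
Attach a regular tetrahedron (V=4, E=6, F=4) along a 3-gon: merge 3 vertices and 3 edges, delete both glued faces → V=11, E=23, F=14.
Attach a nonagonal bipyramid (V=11, E=27, F=18) along a 3-gon: merge 3 vertices and 3 edges, delete both glued faces → V=19, E=47, F=30.
Check: V − E + F = 19 − 47 + 30 = 2.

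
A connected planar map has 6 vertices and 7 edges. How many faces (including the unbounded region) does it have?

Euler's formula for a connected plane graph: V − E + F = 2, so F = 2 − 6 + 7 = 3.

3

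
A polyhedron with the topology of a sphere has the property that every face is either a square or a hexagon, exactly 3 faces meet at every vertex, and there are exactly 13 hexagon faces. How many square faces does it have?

Let x be the number of squares; then F = 13 + x.
Edge–face incidences: 2E = 6·13 + 4·x = 78 + 4x.
Every vertex has degree 3, so 3V = 2E.
Euler: V − E + F = 2 ⇒ (2E)/3 − E + (13 + x) = 2.
Multiply by 6: 2·(2E) − 3·(2E) + 6·(13 + x) = 12, i.e. 78 + 6x − (78 + 4x) = 12.
Collecting terms: 2x = 12, so x = 6.
Then 2E = 78 + 4·6 = 102, so E = 51, V = 2E/3 = 34, F = 13 + 6 = 19.

6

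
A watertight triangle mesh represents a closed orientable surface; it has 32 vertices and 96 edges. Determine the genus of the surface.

Every face is a triangle and each edge borders two faces, so 3F = 2·96, giving F = 64.
χ = V − E + F = 32 − 96 + 64 = 0.
For a closed orientable surface χ = 2 − 2g, so g = (2 − (0))/2 = 1.

1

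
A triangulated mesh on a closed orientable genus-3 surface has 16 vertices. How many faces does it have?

40

χ = 2 − 2·3 = -4, and every face is a triangle so 3F = 2E.
V − E + F = -4 with E = 3F/2 gives 16 − (3/2 − 1)·F = -4, so F = 40 and E = 60.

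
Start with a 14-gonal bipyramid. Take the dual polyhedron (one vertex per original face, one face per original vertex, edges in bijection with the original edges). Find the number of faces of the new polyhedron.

16

The base solid has V = 16, E = 42, F = 28.
The dual swaps V and F and preserves E: V′ = F = 28, E′ = E = 42, F′ = V = 16.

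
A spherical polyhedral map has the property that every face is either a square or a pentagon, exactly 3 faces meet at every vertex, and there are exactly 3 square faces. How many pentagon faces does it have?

6

Let x be the number of pentagons; then F = 3 + x.
Edge–face incidences: 2E = 4·3 + 5·x = 12 + 5x.
Every vertex has degree 3, so 3V = 2E.
Euler: V − E + F = 2 ⇒ (2E)/3 − E + (3 + x) = 2.
Multiply by 6: 2·(2E) − 3·(2E) + 6·(3 + x) = 12, i.e. 18 + 6x − (12 + 5x) = 12.
Collecting terms: x + 6 = 12, so x = 6.
Then 2E = 12 + 5·6 = 42, so E = 21, V = 2E/3 = 14, F = 3 + 6 = 9.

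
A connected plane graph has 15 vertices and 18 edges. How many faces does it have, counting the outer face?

5

Euler's formula for a connected plane graph: V − E + F = 2, so F = 2 − 15 + 18 = 5.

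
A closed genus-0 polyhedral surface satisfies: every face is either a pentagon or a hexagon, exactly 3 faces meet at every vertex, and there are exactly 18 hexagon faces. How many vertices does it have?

Let x be the number of pentagons; then F = 18 + x.
Edge–face incidences: 2E = 6·18 + 5·x = 108 + 5x.
Every vertex has degree 3, so 3V = 2E.
Euler: V − E + F = 2 ⇒ (2E)/3 − E + (18 + x) = 2.
Multiply by 6: 2·(2E) − 3·(2E) + 6·(18 + x) = 12, i.e. 108 + 6x − (108 + 5x) = 12.
Collecting terms: x = 12.
Then 2E = 108 + 5·12 = 168, so E = 84, V = 2E/3 = 56, F = 18 + 12 = 30.

56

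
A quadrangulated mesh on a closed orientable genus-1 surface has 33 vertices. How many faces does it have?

33

χ = 2 − 2·1 = 0, and every face is a square so 4F = 2E.
V − E + F = 0 with E = 4F/2 gives 33 − (4/2 − 1)·F = 0, so F = 33 and E = 66.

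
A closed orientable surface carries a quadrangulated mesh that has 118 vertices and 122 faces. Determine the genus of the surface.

3

Every face is a square, so 2E = 4·122 = 488, giving E = 244.
χ = V − E + F = 118 − 244 + 122 = -4.
For a closed orientable surface χ = 2 − 2g, so g = (2 − (-4))/2 = 3.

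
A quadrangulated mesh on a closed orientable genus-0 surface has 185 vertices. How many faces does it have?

183

χ = 2 − 2·0 = 2, and every face is a square so 4F = 2E.
V − E + F = 2 with E = 4F/2 gives 185 − (4/2 − 1)·F = 2, so F = 183 and E = 366.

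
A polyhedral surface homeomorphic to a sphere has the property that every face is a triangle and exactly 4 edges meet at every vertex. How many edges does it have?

Each face has 3 edges and each edge borders two faces, so 2E = 3F.
Each vertex has degree 4, so 4V = 2E and hence V = 3F/4.
Euler: V − E + F = 2 ⇒ (3F/4) − (3F/2) + F = 2.
Multiply by 8: (6 − 12 + 8)F = 16, i.e. 2F = 16.
So F = 8, E = 3·8/2 = 12, V = 3·8/4 = 6.

12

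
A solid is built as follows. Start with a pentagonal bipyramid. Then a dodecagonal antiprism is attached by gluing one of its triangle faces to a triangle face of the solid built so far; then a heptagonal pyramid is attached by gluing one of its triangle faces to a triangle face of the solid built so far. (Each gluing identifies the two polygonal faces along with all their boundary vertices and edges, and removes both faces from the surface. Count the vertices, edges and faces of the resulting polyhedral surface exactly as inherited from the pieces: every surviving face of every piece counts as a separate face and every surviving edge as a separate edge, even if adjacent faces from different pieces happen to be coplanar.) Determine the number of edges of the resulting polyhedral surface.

71

A pentagonal bipyramid: V=7, E=15, F=10.
Attach a dodecagonal antiprism (V=24, E=48, F=26) along a 3-gon: merge 3 vertices and 3 edges, delete both glued faces → V=28, E=60, F=34.
Attach a heptagonal pyramid (V=8, E=14, F=8) along a 3-gon: merge 3 vertices and 3 edges, delete both glued faces → V=33, E=71, F=40.
Check: V − E + F = 33 − 71 + 40 = 2.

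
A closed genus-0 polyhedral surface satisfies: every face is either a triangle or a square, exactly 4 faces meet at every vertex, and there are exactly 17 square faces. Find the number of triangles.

Let x be the number of triangles; then F = 17 + x.
Edge–face incidences: 2E = 4·17 + 3·x = 68 + 3x.
Every vertex has degree 4, so 4V = 2E.
Euler: V − E + F = 2 ⇒ (2E)/4 − E + (17 + x) = 2.
Multiply by 8: 2·(2E) − 4·(2E) + 8·(17 + x) = 16, i.e. 136 + 8x − 2·(68 + 3x) = 16.
Collecting terms: 2x = 16, so x = 8.
Then 2E = 68 + 3·8 = 92, so E = 46, V = 2E/4 = 23, F = 17 + 8 = 25.

8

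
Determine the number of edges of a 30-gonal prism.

A prism on an n-gon has two n-gon bases and n rectangular sides: V = 2·30 = 60, E = 3·30 = 90, F = 30 + 2 = 32.

90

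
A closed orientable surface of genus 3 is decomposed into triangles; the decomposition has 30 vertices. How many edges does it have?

χ = 2 − 2·3 = -4, and every face is a triangle so 3F = 2E.
V − E + F = -4 with E = 3F/2 gives 30 − (3/2 − 1)·F = -4, so F = 68 and E = 102.

102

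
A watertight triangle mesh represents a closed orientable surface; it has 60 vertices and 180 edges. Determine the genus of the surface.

1

Every face is a triangle and each edge borders two faces, so 3F = 2·180, giving F = 120.
χ = V − E + F = 60 − 180 + 120 = 0.
For a closed orientable surface χ = 2 − 2g, so g = (2 − (0))/2 = 1.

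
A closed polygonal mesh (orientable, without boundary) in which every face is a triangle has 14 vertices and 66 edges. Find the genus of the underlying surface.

Every face is a triangle and each edge borders two faces, so 3F = 2·66, giving F = 44.
χ = V − E + F = 14 − 66 + 44 = -8.
For a closed orientable surface χ = 2 − 2g, so g = (2 − (-8))/2 = 5.

5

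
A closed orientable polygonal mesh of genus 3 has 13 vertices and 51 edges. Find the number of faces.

For a closed orientable surface of genus 3, χ = 2 − 2·3 = -4.
F = -4 − V + E = -4 − 13 + 51 = 34.

34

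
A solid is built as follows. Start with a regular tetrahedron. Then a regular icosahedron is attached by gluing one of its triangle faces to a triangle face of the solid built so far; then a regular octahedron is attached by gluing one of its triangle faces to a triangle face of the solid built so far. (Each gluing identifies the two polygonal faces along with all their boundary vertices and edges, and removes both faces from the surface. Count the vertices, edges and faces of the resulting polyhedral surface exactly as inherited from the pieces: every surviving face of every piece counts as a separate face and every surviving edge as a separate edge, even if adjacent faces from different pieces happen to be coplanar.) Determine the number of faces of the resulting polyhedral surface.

28

A regular tetrahedron: V=4, E=6, F=4.
Attach a regular icosahedron (V=12, E=30, F=20) along a 3-gon: merge 3 vertices and 3 edges, delete both glued faces → V=13, E=33, F=22.
Attach a regular octahedron (V=6, E=12, F=8) along a 3-gon: merge 3 vertices and 3 edges, delete both glued faces → V=16, E=42, F=28.
Check: V − E + F = 16 − 42 + 28 = 2.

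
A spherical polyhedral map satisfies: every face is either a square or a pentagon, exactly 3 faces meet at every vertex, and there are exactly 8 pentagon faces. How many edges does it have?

Let x be the number of squares; then F = 8 + x.
Edge–face incidences: 2E = 5·8 + 4·x = 40 + 4x.
Every vertex has degree 3, so 3V = 2E.
Euler: V − E + F = 2 ⇒ (2E)/3 − E + (8 + x) = 2.
Multiply by 6: 2·(2E) − 3·(2E) + 6·(8 + x) = 12, i.e. 48 + 6x − (40 + 4x) = 12.
Collecting terms: 2x + 8 = 12, so 2x = 4, so x = 2.
Then 2E = 40 + 4·2 = 48, so E = 24, V = 2E/3 = 16, F = 8 + 2 = 10.

24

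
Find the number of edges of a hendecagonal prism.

A prism on an n-gon has two n-gon bases and n rectangular sides: V = 2·11 = 22, E = 3·11 = 33, F = 11 + 2 = 13.
Check: V − E + F = 22 − 33 + 13 = 2.

33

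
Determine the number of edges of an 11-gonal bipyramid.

A bipyramid over an n-gon has 2n triangular faces and n + 2 vertices: V = 11 + 2 = 13, E = 3·11 = 33, F = 2·11 = 22.

33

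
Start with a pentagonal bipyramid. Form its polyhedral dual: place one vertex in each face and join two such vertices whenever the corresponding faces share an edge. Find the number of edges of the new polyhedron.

15

The base solid has V = 7, E = 15, F = 10.
The dual swaps V and F and preserves E: V′ = F = 10, E′ = E = 15, F′ = V = 7.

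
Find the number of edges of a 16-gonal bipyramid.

A bipyramid over an n-gon has 2n triangular faces and n + 2 vertices: V = 16 + 2 = 18, E = 3·16 = 48, F = 2·16 = 32.

48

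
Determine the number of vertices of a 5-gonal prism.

A prism on an n-gon has two n-gon bases and n rectangular sides: V = 2·5 = 10, E = 3·5 = 15, F = 5 + 2 = 7.
Check: V − E + F = 10 − 15 + 7 = 2.

10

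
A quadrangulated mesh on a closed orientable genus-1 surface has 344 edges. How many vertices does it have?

χ = 2 − 2·1 = 0, and every face is a square so 4F = 2E.
F = 2E/4 = 172. Then V = 0 + E − F = 0 + 344 − 172 = 172.

172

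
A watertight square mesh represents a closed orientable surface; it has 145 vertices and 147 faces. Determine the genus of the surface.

Every face is a square, so 2E = 4·147 = 588, giving E = 294.
χ = V − E + F = 145 − 294 + 147 = -2.
For a closed orientable surface χ = 2 − 2g, so g = (2 − (-2))/2 = 2.

2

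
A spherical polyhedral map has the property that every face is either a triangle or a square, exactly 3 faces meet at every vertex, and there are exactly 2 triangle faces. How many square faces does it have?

Let x be the number of squares; then F = 2 + x.
Edge–face incidences: 2E = 3·2 + 4·x = 6 + 4x.
Every vertex has degree 3, so 3V = 2E.
Euler: V − E + F = 2 ⇒ (2E)/3 − E + (2 + x) = 2.
Multiply by 6: 2·(2E) − 3·(2E) + 6·(2 + x) = 12, i.e. 12 + 6x − (6 + 4x) = 12.
Collecting terms: 2x + 6 = 12, so 2x = 6, so x = 3.
Then 2E = 6 + 4·3 = 18, so E = 9, V = 2E/3 = 6, F = 2 + 3 = 5.

3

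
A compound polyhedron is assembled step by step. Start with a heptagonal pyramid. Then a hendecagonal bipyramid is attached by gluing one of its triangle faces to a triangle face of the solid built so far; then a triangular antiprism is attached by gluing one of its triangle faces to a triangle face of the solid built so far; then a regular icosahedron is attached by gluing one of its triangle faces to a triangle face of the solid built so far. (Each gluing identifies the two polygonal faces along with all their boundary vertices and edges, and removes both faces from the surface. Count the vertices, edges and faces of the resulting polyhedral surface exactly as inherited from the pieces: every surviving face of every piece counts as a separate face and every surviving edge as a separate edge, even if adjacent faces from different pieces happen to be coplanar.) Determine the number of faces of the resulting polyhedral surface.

A heptagonal pyramid: V=8, E=14, F=8.
Attach a hendecagonal bipyramid (V=13, E=33, F=22) along a 3-gon: merge 3 vertices and 3 edges, delete both glued faces → V=18, E=44, F=28.
Attach a triangular antiprism (V=6, E=12, F=8) along a 3-gon: merge 3 vertices and 3 edges, delete both glued faces → V=21, E=53, F=34.
Attach a regular icosahedron (V=12, E=30, F=20) along a 3-gon: merge 3 vertices and 3 edges, delete both glued faces → V=30, E=80, F=52.
Check: V − E + F = 30 − 80 + 52 = 2.

52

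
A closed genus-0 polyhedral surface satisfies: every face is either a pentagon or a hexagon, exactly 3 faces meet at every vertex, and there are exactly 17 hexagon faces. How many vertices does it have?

54

Let x be the number of pentagons; then F = 17 + x.
Edge–face incidences: 2E = 6·17 + 5·x = 102 + 5x.
Every vertex has degree 3, so 3V = 2E.
Euler: V − E + F = 2 ⇒ (2E)/3 − E + (17 + x) = 2.
Multiply by 6: 2·(2E) − 3·(2E) + 6·(17 + x) = 12, i.e. 102 + 6x − (102 + 5x) = 12.
Collecting terms: x = 12.
Then 2E = 102 + 5·12 = 162, so E = 81, V = 2E/3 = 54, F = 17 + 12 = 29.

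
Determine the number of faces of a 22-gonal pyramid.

23

A pyramid on an n-gon base has one n-gon and n triangles: V = 22 + 1 = 23, E = 2·22 = 44, F = 22 + 1 = 23.
Check: V − E + F = 23 − 44 + 23 = 2.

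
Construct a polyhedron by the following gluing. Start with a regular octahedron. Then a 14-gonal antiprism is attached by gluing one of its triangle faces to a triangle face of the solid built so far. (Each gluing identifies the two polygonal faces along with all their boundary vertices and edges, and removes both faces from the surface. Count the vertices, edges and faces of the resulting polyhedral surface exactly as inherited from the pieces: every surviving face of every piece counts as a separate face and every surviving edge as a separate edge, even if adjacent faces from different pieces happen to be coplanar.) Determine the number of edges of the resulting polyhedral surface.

A regular octahedron: V=6, E=12, F=8.
Attach a 14-gonal antiprism (V=28, E=56, F=30) along a 3-gon: merge 3 vertices and 3 edges, delete both glued faces → V=31, E=65, F=36.
Check: V − E + F = 31 − 65 + 36 = 2.

65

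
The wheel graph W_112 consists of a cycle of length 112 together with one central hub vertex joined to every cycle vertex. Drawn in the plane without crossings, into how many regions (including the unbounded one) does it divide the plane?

113

W_112 has V = 112 + 1 = 113 vertices and E = 2·112 = 224 edges.
By Euler's formula F = 2 − V + E = 2 − 113 + 224 = 113.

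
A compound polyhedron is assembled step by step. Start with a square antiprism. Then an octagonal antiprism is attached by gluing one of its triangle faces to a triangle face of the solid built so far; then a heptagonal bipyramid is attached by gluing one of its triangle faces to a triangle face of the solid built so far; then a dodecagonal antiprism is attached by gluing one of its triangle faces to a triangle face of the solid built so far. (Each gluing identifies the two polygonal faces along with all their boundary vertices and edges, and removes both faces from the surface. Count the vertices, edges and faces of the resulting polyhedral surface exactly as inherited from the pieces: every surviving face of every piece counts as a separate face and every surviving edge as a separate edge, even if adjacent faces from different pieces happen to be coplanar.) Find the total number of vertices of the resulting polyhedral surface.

48

A square antiprism: V=8, E=16, F=10.
Attach an octagonal antiprism (V=16, E=32, F=18) along a 3-gon: merge 3 vertices and 3 edges, delete both glued faces → V=21, E=45, F=26.
Attach a heptagonal bipyramid (V=9, E=21, F=14) along a 3-gon: merge 3 vertices and 3 edges, delete both glued faces → V=27, E=63, F=38.
Attach a dodecagonal antiprism (V=24, E=48, F=26) along a 3-gon: merge 3 vertices and 3 edges, delete both glued faces → V=48, E=108, F=62.
Check: V − E + F = 48 − 108 + 62 = 2.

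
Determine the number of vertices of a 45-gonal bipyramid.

A bipyramid over an n-gon has 2n triangular faces and n + 2 vertices: V = 45 + 2 = 47, E = 3·45 = 135, F = 2·45 = 90.

47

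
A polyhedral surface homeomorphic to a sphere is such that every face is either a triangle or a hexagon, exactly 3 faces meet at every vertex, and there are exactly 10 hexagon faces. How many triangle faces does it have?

Let x be the number of triangles; then F = 10 + x.
Edge–face incidences: 2E = 6·10 + 3·x = 60 + 3x.
Every vertex has degree 3, so 3V = 2E.
Euler: V − E + F = 2 ⇒ (2E)/3 − E + (10 + x) = 2.
Multiply by 6: 2·(2E) − 3·(2E) + 6·(10 + x) = 12, i.e. 60 + 6x − (60 + 3x) = 12.
Collecting terms: 3x = 12, so x = 4.
Then 2E = 60 + 3·4 = 72, so E = 36, V = 2E/3 = 24, F = 10 + 4 = 14.

4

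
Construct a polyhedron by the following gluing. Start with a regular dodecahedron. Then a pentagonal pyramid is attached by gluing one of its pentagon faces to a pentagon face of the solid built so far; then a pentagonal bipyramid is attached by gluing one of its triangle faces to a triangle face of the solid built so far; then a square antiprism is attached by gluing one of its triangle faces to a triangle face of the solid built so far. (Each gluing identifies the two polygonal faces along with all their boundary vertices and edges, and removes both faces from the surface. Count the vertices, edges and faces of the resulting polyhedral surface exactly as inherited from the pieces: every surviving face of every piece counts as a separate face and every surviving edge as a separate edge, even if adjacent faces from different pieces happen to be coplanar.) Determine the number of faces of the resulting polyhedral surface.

A regular dodecahedron: V=20, E=30, F=12.
Attach a pentagonal pyramid (V=6, E=10, F=6) along a 5-gon: merge 5 vertices and 5 edges, delete both glued faces → V=21, E=35, F=16.
Attach a pentagonal bipyramid (V=7, E=15, F=10) along a 3-gon: merge 3 vertices and 3 edges, delete both glued faces → V=25, E=47, F=24.
Attach a square antiprism (V=8, E=16, F=10) along a 3-gon: merge 3 vertices and 3 edges, delete both glued faces → V=30, E=60, F=32.
Check: V − E + F = 30 − 60 + 32 = 2.

32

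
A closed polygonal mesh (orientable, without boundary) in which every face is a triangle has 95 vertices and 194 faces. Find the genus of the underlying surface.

2

Every face is a triangle, so 2E = 3·194 = 582, giving E = 291.
χ = V − E + F = 95 − 291 + 194 = -2.
For a closed orientable surface χ = 2 − 2g, so g = (2 − (-2))/2 = 2.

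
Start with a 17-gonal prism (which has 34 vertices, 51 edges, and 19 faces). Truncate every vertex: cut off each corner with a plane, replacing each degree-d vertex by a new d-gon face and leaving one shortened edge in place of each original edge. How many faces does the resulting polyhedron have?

53

Truncation replaces each original edge-end by a new vertex, so V′ = 2E = 102.
Each original edge survives, and each old vertex of degree d contributes d new edges; summing degrees gives Σd = 2E, so E′ = E + 2E = 3E = 153.
Each original face survives and each original vertex becomes one new face: F′ = F + V = 53.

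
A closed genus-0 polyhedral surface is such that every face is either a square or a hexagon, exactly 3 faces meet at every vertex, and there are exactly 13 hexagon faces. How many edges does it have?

51

Let x be the number of squares; then F = 13 + x.
Edge–face incidences: 2E = 6·13 + 4·x = 78 + 4x.
Every vertex has degree 3, so 3V = 2E.
Euler: V − E + F = 2 ⇒ (2E)/3 − E + (13 + x) = 2.
Multiply by 6: 2·(2E) − 3·(2E) + 6·(13 + x) = 12, i.e. 78 + 6x − (78 + 4x) = 12.
Collecting terms: 2x = 12, so x = 6.
Then 2E = 78 + 4·6 = 102, so E = 51, V = 2E/3 = 34, F = 13 + 6 = 19.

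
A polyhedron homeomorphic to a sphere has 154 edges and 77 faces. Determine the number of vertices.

79

Here V − E + F = 2.
V = 2 + E − F = 2 + 154 − 77 = 79.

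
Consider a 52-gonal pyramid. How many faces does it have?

53

A pyramid on an n-gon base has one n-gon and n triangles: V = 52 + 1 = 53, E = 2·52 = 104, F = 52 + 1 = 53.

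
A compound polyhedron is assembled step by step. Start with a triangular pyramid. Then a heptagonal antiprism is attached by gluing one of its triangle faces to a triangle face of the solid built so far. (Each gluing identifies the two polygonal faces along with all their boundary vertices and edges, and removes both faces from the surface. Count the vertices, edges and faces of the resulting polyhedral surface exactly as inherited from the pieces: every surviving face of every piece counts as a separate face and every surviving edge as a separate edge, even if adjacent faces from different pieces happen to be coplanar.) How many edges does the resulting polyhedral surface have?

31

A triangular pyramid: V=4, E=6, F=4.
Attach a heptagonal antiprism (V=14, E=28, F=16) along a 3-gon: merge 3 vertices and 3 edges, delete both glued faces → V=15, E=31, F=18.
Check: V − E + F = 15 − 31 + 18 = 2.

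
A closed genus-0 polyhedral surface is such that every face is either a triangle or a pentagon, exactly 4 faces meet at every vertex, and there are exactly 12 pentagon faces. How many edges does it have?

Let x be the number of triangles; then F = 12 + x.
Edge–face incidences: 2E = 5·12 + 3·x = 60 + 3x.
Every vertex has degree 4, so 4V = 2E.
Euler: V − E + F = 2 ⇒ (2E)/4 − E + (12 + x) = 2.
Multiply by 8: 2·(2E) − 4·(2E) + 8·(12 + x) = 16, i.e. 96 + 8x − 2·(60 + 3x) = 16.
Collecting terms: 2x − 24 = 16, so 2x = 40, so x = 20.
Then 2E = 60 + 3·20 = 120, so E = 60, V = 2E/4 = 30, F = 12 + 20 = 32.

60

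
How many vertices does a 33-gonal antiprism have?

66

An antiprism on an n-gon has two n-gon caps and 2n triangles: V = 2·33 = 66, E = 4·33 = 132, F = 2·33 + 2 = 68.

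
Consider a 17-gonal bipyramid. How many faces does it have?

A bipyramid over an n-gon has 2n triangular faces and n + 2 vertices: V = 17 + 2 = 19, E = 3·17 = 51, F = 2·17 = 34.

34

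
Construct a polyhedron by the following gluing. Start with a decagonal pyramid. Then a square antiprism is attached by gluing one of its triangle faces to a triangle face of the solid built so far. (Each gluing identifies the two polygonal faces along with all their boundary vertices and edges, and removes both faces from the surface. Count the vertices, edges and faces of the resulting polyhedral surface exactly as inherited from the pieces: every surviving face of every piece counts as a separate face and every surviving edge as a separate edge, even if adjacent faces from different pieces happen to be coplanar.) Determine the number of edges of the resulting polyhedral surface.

A decagonal pyramid: V=11, E=20, F=11.
Attach a square antiprism (V=8, E=16, F=10) along a 3-gon: merge 3 vertices and 3 edges, delete both glued faces → V=16, E=33, F=19.
Check: V − E + F = 16 − 33 + 19 = 2.

33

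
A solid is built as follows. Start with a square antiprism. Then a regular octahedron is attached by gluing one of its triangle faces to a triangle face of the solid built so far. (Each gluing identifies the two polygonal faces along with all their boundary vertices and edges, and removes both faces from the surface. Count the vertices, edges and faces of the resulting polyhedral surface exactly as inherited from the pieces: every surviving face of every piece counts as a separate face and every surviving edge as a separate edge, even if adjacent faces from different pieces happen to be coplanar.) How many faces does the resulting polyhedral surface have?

16

A square antiprism: V=8, E=16, F=10.
Attach a regular octahedron (V=6, E=12, F=8) along a 3-gon: merge 3 vertices and 3 edges, delete both glued faces → V=11, E=25, F=16.
Check: V − E + F = 11 − 25 + 16 = 2.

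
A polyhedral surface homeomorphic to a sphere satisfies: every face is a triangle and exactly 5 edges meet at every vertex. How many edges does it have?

Each face has 3 edges and each edge borders two faces, so 2E = 3F.
Each vertex has degree 5, so 5V = 2E and hence V = 3F/5.
Euler: V − E + F = 2 ⇒ (3F/5) − (3F/2) + F = 2.
Multiply by 10: (6 − 15 + 10)F = 20, i.e. 1F = 20.
So F = 20, E = 3·20/2 = 30, V = 3·20/5 = 12.

30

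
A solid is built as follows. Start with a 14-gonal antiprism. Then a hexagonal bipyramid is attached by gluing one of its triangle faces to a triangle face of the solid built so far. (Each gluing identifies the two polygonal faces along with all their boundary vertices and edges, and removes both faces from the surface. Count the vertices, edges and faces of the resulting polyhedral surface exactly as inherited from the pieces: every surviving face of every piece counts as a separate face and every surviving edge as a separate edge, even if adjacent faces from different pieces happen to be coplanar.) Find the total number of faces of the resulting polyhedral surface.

40

A 14-gonal antiprism: V=28, E=56, F=30.
Attach a hexagonal bipyramid (V=8, E=18, F=12) along a 3-gon: merge 3 vertices and 3 edges, delete both glued faces → V=33, E=71, F=40.
Check: V − E + F = 33 − 71 + 40 = 2.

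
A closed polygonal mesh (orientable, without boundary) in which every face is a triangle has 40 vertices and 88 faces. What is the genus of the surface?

Every face is a triangle, so 2E = 3·88 = 264, giving E = 132.
χ = V − E + F = 40 − 132 + 88 = -4.
For a closed orientable surface χ = 2 − 2g, so g = (2 − (-4))/2 = 3.

3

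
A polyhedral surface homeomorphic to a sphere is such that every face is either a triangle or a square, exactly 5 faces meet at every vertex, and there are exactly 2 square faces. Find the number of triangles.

24

Let x be the number of triangles; then F = 2 + x.
Edge–face incidences: 2E = 4·2 + 3·x = 8 + 3x.
Every vertex has degree 5, so 5V = 2E.
Euler: V − E + F = 2 ⇒ (2E)/5 − E + (2 + x) = 2.
Multiply by 10: 2·(2E) − 5·(2E) + 10·(2 + x) = 20, i.e. 20 + 10x − 3·(8 + 3x) = 20.
Collecting terms: x − 4 = 20, so x = 24.
Then 2E = 8 + 3·24 = 80, so E = 40, V = 2E/5 = 16, F = 2 + 24 = 26.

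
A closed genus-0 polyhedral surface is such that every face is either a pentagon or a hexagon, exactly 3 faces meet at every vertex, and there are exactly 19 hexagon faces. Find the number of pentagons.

12

Let x be the number of pentagons; then F = 19 + x.
Edge–face incidences: 2E = 6·19 + 5·x = 114 + 5x.
Every vertex has degree 3, so 3V = 2E.
Euler: V − E + F = 2 ⇒ (2E)/3 − E + (19 + x) = 2.
Multiply by 6: 2·(2E) − 3·(2E) + 6·(19 + x) = 12, i.e. 114 + 6x − (114 + 5x) = 12.
Collecting terms: x = 12.
Then 2E = 114 + 5·12 = 174, so E = 87, V = 2E/3 = 58, F = 19 + 12 = 31.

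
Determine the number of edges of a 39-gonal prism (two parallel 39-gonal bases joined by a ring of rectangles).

A prism on an n-gon has two n-gon bases and n rectangular sides: V = 2·39 = 78, E = 3·39 = 117, F = 39 + 2 = 41.
Check: V − E + F = 78 − 117 + 41 = 2.

117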